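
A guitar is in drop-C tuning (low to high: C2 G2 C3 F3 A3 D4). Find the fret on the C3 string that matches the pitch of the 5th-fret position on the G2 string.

0

G2 at fret 5 is G2 + 5 semitones = C3.
The open C3 string is 5 semitones above the open G2, so the same pitch on the C3 string lies at fret 5 − 5 = 0.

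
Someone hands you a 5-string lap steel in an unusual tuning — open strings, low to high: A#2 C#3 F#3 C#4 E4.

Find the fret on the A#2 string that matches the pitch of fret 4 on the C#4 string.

C#4 at fret 4 is C#4 + 4 semitones = F4.
The open A#2 string is 15 semitones below the open C#4, so the same pitch on the A#2 string lies at fret 4 + 15 = 19.

19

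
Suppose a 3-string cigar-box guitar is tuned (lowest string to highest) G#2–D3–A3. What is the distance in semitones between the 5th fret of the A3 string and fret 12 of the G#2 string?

A3 at fret 5 → D4 (MIDI 62); G#2 at fret 12 → G#3 (MIDI 56).
62 − 56 = 6, so the two pitches are 6 semitones apart, with D4 the higher.

6 semitones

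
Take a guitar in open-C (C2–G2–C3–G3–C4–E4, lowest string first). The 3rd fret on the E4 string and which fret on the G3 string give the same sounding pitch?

12

E4 at fret 3 is E4 + 3 semitones = G4.
The open G3 string is 9 semitones below the open E4, so the same pitch on the G3 string lies at fret 3 + 9 = 12.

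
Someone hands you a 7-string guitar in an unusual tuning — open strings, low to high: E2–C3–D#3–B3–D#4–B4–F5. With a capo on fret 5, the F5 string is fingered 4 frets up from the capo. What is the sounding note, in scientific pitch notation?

D6

The capo raises the open F5 by 5 semitones to A#5; fretting 4 more gives F5 + 5 + 4 = F5 + 9 semitones = D6.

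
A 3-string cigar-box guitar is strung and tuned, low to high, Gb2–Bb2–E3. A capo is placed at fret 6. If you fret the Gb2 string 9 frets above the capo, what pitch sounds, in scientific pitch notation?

The capo raises the open Gb2 by 6 semitones to C3; fretting 9 more gives Gb2 + 6 + 9 = Gb2 + 15 semitones = A3.

A3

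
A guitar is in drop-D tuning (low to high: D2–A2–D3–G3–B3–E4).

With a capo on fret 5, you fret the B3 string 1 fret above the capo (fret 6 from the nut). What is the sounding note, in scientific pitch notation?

F4

The capo raises the open B3 by 5 semitones to E4; fretting 1 more gives B3 + 5 + 1 = B3 + 6 semitones = F4.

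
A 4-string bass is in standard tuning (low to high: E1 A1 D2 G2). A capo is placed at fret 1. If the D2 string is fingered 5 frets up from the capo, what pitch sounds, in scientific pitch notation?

The capo raises the open D2 by 1 semitone to D♯2; fretting 5 more gives D2 + 1 + 5 = D2 + 6 semitones = G♯2.

G♯2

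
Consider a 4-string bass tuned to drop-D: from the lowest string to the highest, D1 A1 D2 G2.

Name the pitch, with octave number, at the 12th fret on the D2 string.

Each fret is one semitone, so D2 + 12 = D3.

D3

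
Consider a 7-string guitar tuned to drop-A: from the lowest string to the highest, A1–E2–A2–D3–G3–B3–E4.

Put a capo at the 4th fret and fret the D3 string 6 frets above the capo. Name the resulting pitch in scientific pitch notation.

The capo raises the open D3 by 4 semitones to F#3; fretting 6 more gives D3 + 4 + 6 = D3 + 10 semitones = C4.

C4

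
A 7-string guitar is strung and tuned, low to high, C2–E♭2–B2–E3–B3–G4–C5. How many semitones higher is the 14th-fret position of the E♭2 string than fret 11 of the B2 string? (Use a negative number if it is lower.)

-5 semitones

E♭2 at fret 14 → F3 (MIDI 53); B2 at fret 11 → B♭3 (MIDI 58).
53 − 58 = -5, so the two pitches are 5 semitones apart.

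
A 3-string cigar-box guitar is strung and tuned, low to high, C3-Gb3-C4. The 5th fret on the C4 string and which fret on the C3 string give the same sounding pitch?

C4 at fret 5 is C4 + 5 semitones = F4.
The open C3 string is 12 semitones below the open C4, so the same pitch on the C3 string lies at fret 5 + 12 = 17.

17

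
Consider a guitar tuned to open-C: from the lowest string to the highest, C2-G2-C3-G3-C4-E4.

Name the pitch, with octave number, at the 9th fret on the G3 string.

G3 is MIDI 55. Adding 9 gives 64, which is E4.

E4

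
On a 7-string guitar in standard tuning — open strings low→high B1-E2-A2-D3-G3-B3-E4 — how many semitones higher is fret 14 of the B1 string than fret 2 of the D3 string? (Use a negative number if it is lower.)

-3 semitones

B1 at fret 14 → C#3 (MIDI 49); D3 at fret 2 → E3 (MIDI 52).
49 − 52 = -3, so the two pitches are 3 semitones apart.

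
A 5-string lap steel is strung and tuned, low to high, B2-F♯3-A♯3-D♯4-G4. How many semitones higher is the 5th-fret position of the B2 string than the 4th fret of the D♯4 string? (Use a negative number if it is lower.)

B2 at fret 5 → E3 (MIDI 52); D♯4 at fret 4 → G4 (MIDI 67).
52 − 67 = -15, so the two pitches are 15 semitones apart.

-15 semitones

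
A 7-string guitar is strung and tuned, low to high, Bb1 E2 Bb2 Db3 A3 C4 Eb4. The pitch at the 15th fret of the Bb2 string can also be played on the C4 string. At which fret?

1

Bb2 at fret 15 is Bb2 + 15 semitones = Db4.
The open C4 string is 14 semitones above the open Bb2, so the same pitch on the C4 string lies at fret 15 − 14 = 1.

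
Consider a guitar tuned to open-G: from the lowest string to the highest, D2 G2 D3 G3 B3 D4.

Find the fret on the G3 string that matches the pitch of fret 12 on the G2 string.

G2 at fret 12 is G2 + 12 semitones = G3.
The open G3 string is 12 semitones above the open G2, so the same pitch on the G3 string lies at fret 12 − 12 = 0.

0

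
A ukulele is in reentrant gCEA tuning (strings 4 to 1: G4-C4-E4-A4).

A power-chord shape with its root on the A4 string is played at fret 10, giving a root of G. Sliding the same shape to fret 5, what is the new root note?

Moving from fret 10 to fret 5 shifts the root by -5 semitones.
G down 5 semitones is D.

D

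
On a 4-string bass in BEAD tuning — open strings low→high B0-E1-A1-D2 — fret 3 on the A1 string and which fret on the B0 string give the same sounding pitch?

Fret 3 on A1 is MIDI 33 + 3 = 36 (C2). On the B0 string (open MIDI 23), that pitch is 36 − 23 = fret 13.

13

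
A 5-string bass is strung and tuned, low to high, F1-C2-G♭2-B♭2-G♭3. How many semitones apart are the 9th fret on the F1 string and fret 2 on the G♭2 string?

6 semitones

F1 at fret 9 → D2 (MIDI 38); G♭2 at fret 2 → A♭2 (MIDI 44).
38 − 44 = -6, so the two pitches are 6 semitones apart, with A♭2 the higher.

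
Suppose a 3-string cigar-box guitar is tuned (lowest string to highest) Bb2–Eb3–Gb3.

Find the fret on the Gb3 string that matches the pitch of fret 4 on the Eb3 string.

1

Fret 4 on Eb3 is MIDI 51 + 4 = 55 (G3). On the Gb3 string (open MIDI 54), that pitch is 55 − 54 = fret 1.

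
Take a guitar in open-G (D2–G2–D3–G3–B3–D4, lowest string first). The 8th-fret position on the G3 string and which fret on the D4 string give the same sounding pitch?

1

Fret 8 on G3 is MIDI 55 + 8 = 63 (D♯4). On the D4 string (open MIDI 62), that pitch is 63 − 62 = fret 1.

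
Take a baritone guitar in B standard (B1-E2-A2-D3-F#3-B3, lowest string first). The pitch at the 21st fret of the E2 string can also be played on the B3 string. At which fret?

2

E2 at fret 21 is E2 + 21 semitones = C#4.
The open B3 string is 19 semitones above the open E2, so the same pitch on the B3 string lies at fret 21 − 19 = 2.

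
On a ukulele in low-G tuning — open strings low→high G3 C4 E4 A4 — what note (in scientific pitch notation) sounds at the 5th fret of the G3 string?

C4

G3 is MIDI 55. Adding 5 gives 60, which is C4.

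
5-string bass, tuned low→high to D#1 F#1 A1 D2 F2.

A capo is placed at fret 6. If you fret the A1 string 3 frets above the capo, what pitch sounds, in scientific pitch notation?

The capo raises the open A1 by 6 semitones to D#2; fretting 3 more gives A1 + 6 + 3 = A1 + 9 semitones = F#2.
(Also written Gb.)

F#2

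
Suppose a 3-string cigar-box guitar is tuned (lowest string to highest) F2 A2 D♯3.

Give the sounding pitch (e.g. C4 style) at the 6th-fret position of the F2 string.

B2

The open F2 string plus 6 semitones: F–F#–G–G#–A–A#–B.
No B→C boundary is crossed, so the octave stays at 2.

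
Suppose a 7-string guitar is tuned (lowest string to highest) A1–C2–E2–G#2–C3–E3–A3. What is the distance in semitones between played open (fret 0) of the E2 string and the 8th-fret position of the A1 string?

E2 at fret 0 → E2 (MIDI 40); A1 at fret 8 → F2 (MIDI 41).
40 − 41 = -1, so the two pitches are 1 semitone apart, with F2 the higher.

1 semitone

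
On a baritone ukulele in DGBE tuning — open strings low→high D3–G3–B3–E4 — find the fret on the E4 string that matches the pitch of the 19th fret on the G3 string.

10

G3 at fret 19 is G3 + 19 semitones = D5.
The open E4 string is 9 semitones above the open G3, so the same pitch on the E4 string lies at fret 19 − 9 = 10.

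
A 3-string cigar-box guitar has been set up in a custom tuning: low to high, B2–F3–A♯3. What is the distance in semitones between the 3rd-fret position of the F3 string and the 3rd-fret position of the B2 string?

F3 at fret 3 → G♯3 (MIDI 56); B2 at fret 3 → D3 (MIDI 50).
56 − 50 = 6, so the two pitches are 6 semitones apart, with G♯3 the higher.

6 semitones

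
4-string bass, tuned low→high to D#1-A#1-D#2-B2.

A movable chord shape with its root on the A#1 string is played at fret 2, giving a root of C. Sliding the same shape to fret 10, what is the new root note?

G#

Moving from fret 2 to fret 10 shifts the root by 8 semitones.
C up 8 semitones is G#.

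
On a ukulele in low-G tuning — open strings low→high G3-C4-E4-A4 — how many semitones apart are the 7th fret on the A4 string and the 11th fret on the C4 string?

A4 at fret 7 → E5 (MIDI 76); C4 at fret 11 → B4 (MIDI 71).
76 − 71 = 5, so the two pitches are 5 semitones apart, with E5 the higher.

5 semitones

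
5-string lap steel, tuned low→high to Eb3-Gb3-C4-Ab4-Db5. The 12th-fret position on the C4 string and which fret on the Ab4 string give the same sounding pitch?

4

Fret 12 on C4 is MIDI 60 + 12 = 72 (C5). On the Ab4 string (open MIDI 68), that pitch is 72 − 68 = fret 4.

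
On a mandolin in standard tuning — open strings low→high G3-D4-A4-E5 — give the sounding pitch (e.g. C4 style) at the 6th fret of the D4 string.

D4 is MIDI 62. Adding 6 gives 68, which is G#4.
(Equivalently spelled Ab4.)

G#4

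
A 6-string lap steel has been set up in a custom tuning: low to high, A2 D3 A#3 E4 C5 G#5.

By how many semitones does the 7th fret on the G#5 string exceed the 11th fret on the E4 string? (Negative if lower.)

G#5 at fret 7 → D#6 (MIDI 87); E4 at fret 11 → D#5 (MIDI 75).
87 − 75 = 12, so the two pitches are 12 semitones apart.

12 semitones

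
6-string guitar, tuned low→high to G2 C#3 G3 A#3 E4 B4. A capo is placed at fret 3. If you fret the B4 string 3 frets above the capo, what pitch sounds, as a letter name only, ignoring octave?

F

The capo raises the open B4 by 3 semitones to D5; fretting 3 more gives B4 + 3 + 3 = B4 + 6 semitones, landing on F.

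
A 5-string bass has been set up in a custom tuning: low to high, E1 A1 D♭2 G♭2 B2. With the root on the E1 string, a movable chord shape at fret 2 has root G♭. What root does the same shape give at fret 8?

Moving from fret 2 to fret 8 shifts the root by 6 semitones.
G♭ up 6 semitones is C.

C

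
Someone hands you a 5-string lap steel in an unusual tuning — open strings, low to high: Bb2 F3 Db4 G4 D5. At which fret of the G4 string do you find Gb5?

Gb5 is 11 semitones above the open G4 (G–Ab–A–Bb–…–E–F–Gb), so it sits at fret 11.

11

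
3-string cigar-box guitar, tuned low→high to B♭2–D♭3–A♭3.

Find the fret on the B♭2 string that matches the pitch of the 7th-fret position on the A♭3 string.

A♭3 at fret 7 is A♭3 + 7 semitones = E♭4.
The open B♭2 string is 10 semitones below the open A♭3, so the same pitch on the B♭2 string lies at fret 7 + 10 = 17.

17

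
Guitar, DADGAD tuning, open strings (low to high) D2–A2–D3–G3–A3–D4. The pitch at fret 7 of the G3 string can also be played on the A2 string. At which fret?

Fret 7 on G3 is MIDI 55 + 7 = 62 (D4). On the A2 string (open MIDI 45), that pitch is 62 − 45 = fret 17.

17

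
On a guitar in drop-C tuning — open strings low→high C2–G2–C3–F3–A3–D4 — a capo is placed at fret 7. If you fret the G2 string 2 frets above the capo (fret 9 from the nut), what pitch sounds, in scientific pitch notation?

E3

The capo raises the open G2 by 7 semitones to D3; fretting 2 more gives G2 + 7 + 2 = G2 + 9 semitones = E3.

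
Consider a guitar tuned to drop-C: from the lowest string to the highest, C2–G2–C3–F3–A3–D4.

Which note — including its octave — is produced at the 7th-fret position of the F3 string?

C4

The open F3 string plus 7 semitones: F–F#–G–G#–A–A#–B–C.
The walk passes from B into C once, so the octave number goes from 3 to 4.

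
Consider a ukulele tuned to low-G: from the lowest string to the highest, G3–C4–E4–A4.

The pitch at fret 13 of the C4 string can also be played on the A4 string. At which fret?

Fret 13 on C4 is MIDI 60 + 13 = 73 (C♯5). On the A4 string (open MIDI 69), that pitch is 73 − 69 = fret 4.

4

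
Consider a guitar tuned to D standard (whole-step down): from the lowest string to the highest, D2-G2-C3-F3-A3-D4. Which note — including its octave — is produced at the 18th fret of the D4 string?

G♯5

Each fret is one semitone, so D4 + 18 = G♯5.
(Equivalently spelled A♭5.)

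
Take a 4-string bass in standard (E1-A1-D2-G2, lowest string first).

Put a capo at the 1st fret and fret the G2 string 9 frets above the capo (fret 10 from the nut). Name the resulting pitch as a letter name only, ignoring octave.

F

The capo raises the open G2 by 1 semitone to G♯2; fretting 9 more gives G2 + 1 + 9 = G2 + 10 semitones, landing on F.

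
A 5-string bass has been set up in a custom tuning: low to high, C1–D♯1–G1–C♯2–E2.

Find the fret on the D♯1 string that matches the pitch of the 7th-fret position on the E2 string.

E2 at fret 7 is E2 + 7 semitones = B2.
The open D♯1 string is 13 semitones below the open E2, so the same pitch on the D♯1 string lies at fret 7 + 13 = 20.

20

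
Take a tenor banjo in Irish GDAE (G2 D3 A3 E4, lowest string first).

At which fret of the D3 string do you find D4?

12

D4 is 12 semitones above the open D3 (D–D#–E–F–…–C–C#–D), so it sits at fret 12.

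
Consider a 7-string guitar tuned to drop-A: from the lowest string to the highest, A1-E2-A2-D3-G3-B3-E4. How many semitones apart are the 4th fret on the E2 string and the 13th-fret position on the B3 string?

E2 at fret 4 → G♯2 (MIDI 44); B3 at fret 13 → C5 (MIDI 72).
44 − 72 = -28, so the two pitches are 28 semitones apart, with C5 the higher.

28 semitones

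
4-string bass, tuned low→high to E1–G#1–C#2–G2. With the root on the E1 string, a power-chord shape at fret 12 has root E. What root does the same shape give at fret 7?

B

Moving from fret 12 to fret 7 shifts the root by -5 semitones.
E down 5 semitones is B.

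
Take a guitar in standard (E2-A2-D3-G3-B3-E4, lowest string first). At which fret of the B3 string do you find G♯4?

9

G♯4 is 9 semitones above the open B3 (B–C–C#–D–D#–E–F–F#–G–G#), so it sits at fret 9.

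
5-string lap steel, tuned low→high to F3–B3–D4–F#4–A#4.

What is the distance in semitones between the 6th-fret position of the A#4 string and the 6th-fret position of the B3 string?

11 semitones

A#4 at fret 6 → E5 (MIDI 76); B3 at fret 6 → F4 (MIDI 65).
76 − 65 = 11, so the two pitches are 11 semitones apart, with E5 the higher.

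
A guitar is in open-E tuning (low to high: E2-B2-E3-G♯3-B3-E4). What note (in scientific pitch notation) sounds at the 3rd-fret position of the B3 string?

D4

B3 is MIDI 59. Adding 3 gives 62, which is D4.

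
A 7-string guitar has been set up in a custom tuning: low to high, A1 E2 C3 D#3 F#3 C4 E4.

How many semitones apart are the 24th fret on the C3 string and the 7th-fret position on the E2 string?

C3 at fret 24 → C5 (MIDI 72); E2 at fret 7 → B2 (MIDI 47).
72 − 47 = 25, so the two pitches are 25 semitones apart, with C5 the higher.

25 semitones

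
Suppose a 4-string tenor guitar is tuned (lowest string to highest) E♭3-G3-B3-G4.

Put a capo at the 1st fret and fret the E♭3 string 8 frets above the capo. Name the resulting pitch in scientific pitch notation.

C4

The capo raises the open E♭3 by 1 semitone to E3; fretting 8 more gives E♭3 + 1 + 8 = E♭3 + 9 semitones = C4.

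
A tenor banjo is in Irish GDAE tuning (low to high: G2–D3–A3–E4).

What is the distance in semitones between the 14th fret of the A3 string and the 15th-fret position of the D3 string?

A3 at fret 14 → B4 (MIDI 71); D3 at fret 15 → F4 (MIDI 65).
71 − 65 = 6, so the two pitches are 6 semitones apart, with B4 the higher.

6 semitones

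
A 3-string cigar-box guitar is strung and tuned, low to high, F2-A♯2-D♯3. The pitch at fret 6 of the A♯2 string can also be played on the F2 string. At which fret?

11

A♯2 at fret 6 is A♯2 + 6 semitones = E3.
The open F2 string is 5 semitones below the open A♯2, so the same pitch on the F2 string lies at fret 6 + 5 = 11.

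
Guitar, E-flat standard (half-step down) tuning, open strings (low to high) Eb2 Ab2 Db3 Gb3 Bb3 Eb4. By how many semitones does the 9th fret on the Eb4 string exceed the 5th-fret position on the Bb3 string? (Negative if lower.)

Eb4 at fret 9 → C5 (MIDI 72); Bb3 at fret 5 → Eb4 (MIDI 63).
72 − 63 = 9, so the two pitches are 9 semitones apart.

9 semitones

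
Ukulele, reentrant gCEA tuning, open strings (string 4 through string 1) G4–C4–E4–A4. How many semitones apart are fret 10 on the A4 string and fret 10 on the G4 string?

A4 at fret 10 → G5 (MIDI 79); G4 at fret 10 → F5 (MIDI 77).
79 − 77 = 2, so the two pitches are 2 semitones apart, with G5 the higher.

2 semitones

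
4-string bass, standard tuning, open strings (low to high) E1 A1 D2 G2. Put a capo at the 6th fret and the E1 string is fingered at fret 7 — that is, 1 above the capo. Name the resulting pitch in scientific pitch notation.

B1

The capo raises the open E1 by 6 semitones to A#1; fretting 1 more gives E1 + 6 + 1 = E1 + 7 semitones = B1.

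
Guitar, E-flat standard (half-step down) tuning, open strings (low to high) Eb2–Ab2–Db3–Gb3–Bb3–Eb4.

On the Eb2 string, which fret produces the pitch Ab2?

Ab2 is 5 semitones above the open Eb2 (Eb–E–F–Gb–G–Ab), so it sits at fret 5.

5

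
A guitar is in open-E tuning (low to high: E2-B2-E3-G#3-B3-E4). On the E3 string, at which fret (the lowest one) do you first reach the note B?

From E3, count semitones up the chromatic scale until reaching B: E–F–F#–G–G#–A–A#–B — 7 steps.

7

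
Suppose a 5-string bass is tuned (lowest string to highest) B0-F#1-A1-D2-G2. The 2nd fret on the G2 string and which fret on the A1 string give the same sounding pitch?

12

Fret 2 on G2 is MIDI 43 + 2 = 45 (A2). On the A1 string (open MIDI 33), that pitch is 45 − 33 = fret 12.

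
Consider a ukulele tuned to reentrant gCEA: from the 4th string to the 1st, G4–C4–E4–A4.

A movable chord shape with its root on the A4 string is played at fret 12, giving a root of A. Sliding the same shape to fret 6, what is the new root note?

D♯

Moving from fret 12 to fret 6 shifts the root by -6 semitones.
A down 6 semitones is D♯.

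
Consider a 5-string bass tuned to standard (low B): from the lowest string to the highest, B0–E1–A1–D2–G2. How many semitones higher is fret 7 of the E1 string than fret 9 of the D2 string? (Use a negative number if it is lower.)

E1 at fret 7 → B1 (MIDI 35); D2 at fret 9 → B2 (MIDI 47).
35 − 47 = -12, so the two pitches are 12 semitones apart.

-12 semitones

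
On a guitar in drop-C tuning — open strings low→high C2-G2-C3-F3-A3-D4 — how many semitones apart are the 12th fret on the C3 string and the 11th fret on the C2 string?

C3 at fret 12 → C4 (MIDI 60); C2 at fret 11 → B2 (MIDI 47).
60 − 47 = 13, so the two pitches are 13 semitones apart, with C4 the higher.

13 semitones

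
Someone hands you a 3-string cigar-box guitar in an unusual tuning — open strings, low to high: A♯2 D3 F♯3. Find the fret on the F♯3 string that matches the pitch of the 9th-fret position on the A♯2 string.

1

A♯2 at fret 9 is A♯2 + 9 semitones = G3.
The open F♯3 string is 8 semitones above the open A♯2, so the same pitch on the F♯3 string lies at fret 9 − 8 = 1.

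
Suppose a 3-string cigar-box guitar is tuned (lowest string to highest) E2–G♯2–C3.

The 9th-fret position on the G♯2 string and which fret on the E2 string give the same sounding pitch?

G♯2 at fret 9 is G♯2 + 9 semitones = F3.
The open E2 string is 4 semitones below the open G♯2, so the same pitch on the E2 string lies at fret 9 + 4 = 13.

13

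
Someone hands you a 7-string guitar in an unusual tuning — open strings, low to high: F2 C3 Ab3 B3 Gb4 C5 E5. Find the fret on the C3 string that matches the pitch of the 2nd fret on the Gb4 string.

Gb4 at fret 2 is Gb4 + 2 semitones = Ab4.
The open C3 string is 18 semitones below the open Gb4, so the same pitch on the C3 string lies at fret 2 + 18 = 20.

20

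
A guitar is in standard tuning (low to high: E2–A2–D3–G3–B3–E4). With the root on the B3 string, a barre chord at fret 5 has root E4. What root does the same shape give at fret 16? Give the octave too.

D#5

Moving from fret 5 to fret 16 shifts the root by 11 semitones.
E4 up 11 semitones is D#5.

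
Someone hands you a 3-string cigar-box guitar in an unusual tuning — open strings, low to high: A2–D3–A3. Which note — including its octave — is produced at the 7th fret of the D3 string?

Each fret is one semitone, so D3 + 7 = A3.

A3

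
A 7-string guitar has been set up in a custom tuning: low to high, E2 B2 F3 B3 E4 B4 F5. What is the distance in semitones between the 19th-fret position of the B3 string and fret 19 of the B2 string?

B3 at fret 19 → G♭5 (MIDI 78); B2 at fret 19 → G♭4 (MIDI 66).
78 − 66 = 12, so the two pitches are 12 semitones apart, with G♭5 the higher.

12 semitones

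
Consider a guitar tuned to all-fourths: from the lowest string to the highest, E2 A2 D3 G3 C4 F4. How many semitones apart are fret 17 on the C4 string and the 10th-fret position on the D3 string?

17 semitones

C4 at fret 17 → F5 (MIDI 77); D3 at fret 10 → C4 (MIDI 60).
77 − 60 = 17, so the two pitches are 17 semitones apart, with F5 the higher.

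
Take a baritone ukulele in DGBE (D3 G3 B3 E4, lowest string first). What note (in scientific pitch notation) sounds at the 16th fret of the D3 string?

F♯4

Each fret is one semitone, so D3 + 16 = F♯4.
(Equivalently spelled G♭4.)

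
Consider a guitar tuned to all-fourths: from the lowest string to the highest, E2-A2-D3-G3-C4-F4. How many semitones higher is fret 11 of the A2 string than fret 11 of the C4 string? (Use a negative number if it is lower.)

-15 semitones

A2 at fret 11 → G#3 (MIDI 56); C4 at fret 11 → B4 (MIDI 71).
56 − 71 = -15, so the two pitches are 15 semitones apart.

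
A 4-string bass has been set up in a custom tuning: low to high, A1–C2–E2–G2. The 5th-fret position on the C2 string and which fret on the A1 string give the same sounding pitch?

Fret 5 on C2 is MIDI 36 + 5 = 41 (F2). On the A1 string (open MIDI 33), that pitch is 41 − 33 = fret 8.

8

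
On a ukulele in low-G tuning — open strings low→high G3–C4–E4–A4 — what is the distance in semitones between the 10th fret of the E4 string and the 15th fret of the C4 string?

E4 at fret 10 → D5 (MIDI 74); C4 at fret 15 → D#5 (MIDI 75).
74 − 75 = -1, so the two pitches are 1 semitone apart, with D#5 the higher.

1 semitone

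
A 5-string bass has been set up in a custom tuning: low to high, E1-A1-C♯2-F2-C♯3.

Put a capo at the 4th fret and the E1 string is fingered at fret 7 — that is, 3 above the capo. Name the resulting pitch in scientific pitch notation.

The capo raises the open E1 by 4 semitones to G♯1; fretting 3 more gives E1 + 4 + 3 = E1 + 7 semitones = B1.

B1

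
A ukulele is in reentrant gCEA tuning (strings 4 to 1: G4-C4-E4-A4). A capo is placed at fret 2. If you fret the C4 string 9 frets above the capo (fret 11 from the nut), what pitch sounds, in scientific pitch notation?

The capo raises the open C4 by 2 semitones to D4; fretting 9 more gives C4 + 2 + 9 = C4 + 11 semitones = B4.

B4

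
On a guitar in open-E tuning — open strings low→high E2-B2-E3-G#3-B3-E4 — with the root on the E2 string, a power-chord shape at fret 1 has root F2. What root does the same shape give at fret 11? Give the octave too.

D#3

Moving from fret 1 to fret 11 shifts the root by 10 semitones.
F2 up 10 semitones is D#3.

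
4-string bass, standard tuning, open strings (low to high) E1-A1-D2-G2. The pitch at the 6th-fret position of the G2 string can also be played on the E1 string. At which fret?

21

G2 at fret 6 is G2 + 6 semitones = C♯3.
The open E1 string is 15 semitones below the open G2, so the same pitch on the E1 string lies at fret 6 + 15 = 21.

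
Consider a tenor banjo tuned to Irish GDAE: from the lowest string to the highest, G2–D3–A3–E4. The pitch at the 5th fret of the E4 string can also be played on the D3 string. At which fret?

E4 at fret 5 is E4 + 5 semitones = A4.
The open D3 string is 14 semitones below the open E4, so the same pitch on the D3 string lies at fret 5 + 14 = 19.

19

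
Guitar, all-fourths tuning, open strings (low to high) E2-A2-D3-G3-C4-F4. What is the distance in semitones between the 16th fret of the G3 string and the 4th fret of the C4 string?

G3 at fret 16 → B4 (MIDI 71); C4 at fret 4 → E4 (MIDI 64).
71 − 64 = 7, so the two pitches are 7 semitones apart, with B4 the higher.

7 semitones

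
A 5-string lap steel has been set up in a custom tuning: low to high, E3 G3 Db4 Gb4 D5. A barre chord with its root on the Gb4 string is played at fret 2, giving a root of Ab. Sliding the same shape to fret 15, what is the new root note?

A

Moving from fret 2 to fret 15 shifts the root by 13 semitones.
Ab up 13 semitones is A.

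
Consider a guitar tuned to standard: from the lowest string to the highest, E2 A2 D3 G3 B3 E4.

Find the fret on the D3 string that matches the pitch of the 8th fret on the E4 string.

E4 at fret 8 is E4 + 8 semitones = C5.
The open D3 string is 14 semitones below the open E4, so the same pitch on the D3 string lies at fret 8 + 14 = 22.

22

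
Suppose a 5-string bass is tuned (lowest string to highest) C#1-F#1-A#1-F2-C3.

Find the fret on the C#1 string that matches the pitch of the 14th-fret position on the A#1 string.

23

A#1 at fret 14 is A#1 + 14 semitones = C3.
The open C#1 string is 9 semitones below the open A#1, so the same pitch on the C#1 string lies at fret 14 + 9 = 23.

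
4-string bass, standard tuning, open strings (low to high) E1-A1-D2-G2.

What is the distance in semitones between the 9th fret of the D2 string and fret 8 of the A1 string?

6 semitones

D2 at fret 9 → B2 (MIDI 47); A1 at fret 8 → F2 (MIDI 41).
47 − 41 = 6, so the two pitches are 6 semitones apart, with B2 the higher.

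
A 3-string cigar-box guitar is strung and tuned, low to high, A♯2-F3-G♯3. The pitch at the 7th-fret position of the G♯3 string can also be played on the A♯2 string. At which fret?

17

Fret 7 on G♯3 is MIDI 56 + 7 = 63 (D♯4). On the A♯2 string (open MIDI 46), that pitch is 63 − 46 = fret 17.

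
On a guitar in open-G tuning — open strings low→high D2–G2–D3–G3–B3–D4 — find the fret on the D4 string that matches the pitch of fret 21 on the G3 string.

G3 at fret 21 is G3 + 21 semitones = E5.
The open D4 string is 7 semitones above the open G3, so the same pitch on the D4 string lies at fret 21 − 7 = 14.

14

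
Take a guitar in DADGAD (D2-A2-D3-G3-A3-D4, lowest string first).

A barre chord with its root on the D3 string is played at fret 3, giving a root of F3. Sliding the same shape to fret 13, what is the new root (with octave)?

D#4

Moving from fret 3 to fret 13 shifts the root by 10 semitones.
F3 up 10 semitones is D#4.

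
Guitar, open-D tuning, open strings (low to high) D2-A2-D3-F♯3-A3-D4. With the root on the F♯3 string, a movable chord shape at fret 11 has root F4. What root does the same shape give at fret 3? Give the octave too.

A3

Moving from fret 11 to fret 3 shifts the root by -8 semitones.
F4 down 8 semitones is A3.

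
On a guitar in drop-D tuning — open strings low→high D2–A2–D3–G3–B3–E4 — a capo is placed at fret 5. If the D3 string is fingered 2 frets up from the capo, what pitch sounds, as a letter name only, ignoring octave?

A

The capo raises the open D3 by 5 semitones to G3; fretting 2 more gives D3 + 5 + 2 = D3 + 7 semitones, landing on A.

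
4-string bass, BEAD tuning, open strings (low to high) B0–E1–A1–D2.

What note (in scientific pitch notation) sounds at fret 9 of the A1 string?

F#2

Each fret is one semitone, so A1 + 9 = F#2.
(Equivalently spelled Gb2.)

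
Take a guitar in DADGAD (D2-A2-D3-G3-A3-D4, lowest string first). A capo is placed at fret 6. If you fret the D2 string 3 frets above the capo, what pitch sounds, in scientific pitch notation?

The capo raises the open D2 by 6 semitones to G#2; fretting 3 more gives D2 + 6 + 3 = D2 + 9 semitones = B2.

B2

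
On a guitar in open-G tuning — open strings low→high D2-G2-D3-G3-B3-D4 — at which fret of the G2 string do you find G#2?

1

G#2 is 1 semitone above the open G2 (G–G#), so it sits at fret 1.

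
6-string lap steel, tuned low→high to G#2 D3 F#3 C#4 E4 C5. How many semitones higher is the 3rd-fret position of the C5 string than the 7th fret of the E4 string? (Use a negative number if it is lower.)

C5 at fret 3 → D#5 (MIDI 75); E4 at fret 7 → B4 (MIDI 71).
75 − 71 = 4, so the two pitches are 4 semitones apart.

4 semitones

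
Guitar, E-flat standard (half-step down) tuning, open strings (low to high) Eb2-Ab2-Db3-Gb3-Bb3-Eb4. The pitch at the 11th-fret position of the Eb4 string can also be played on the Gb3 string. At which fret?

Fret 11 on Eb4 is MIDI 63 + 11 = 74 (D5). On the Gb3 string (open MIDI 54), that pitch is 74 − 54 = fret 20.

20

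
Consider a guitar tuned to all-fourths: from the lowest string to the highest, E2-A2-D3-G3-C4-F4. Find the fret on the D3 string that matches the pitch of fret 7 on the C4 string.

C4 at fret 7 is C4 + 7 semitones = G4.
The open D3 string is 10 semitones below the open C4, so the same pitch on the D3 string lies at fret 7 + 10 = 17.

17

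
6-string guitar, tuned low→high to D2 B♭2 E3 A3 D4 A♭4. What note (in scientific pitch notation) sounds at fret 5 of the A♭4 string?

D♭5

Each fret is one semitone, so A♭4 + 5 = D♭5.
(Equivalently spelled C♯5.)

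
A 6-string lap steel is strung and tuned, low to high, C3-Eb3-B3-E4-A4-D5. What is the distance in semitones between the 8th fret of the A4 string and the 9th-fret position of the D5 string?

6 semitones

A4 at fret 8 → F5 (MIDI 77); D5 at fret 9 → B5 (MIDI 83).
77 − 83 = -6, so the two pitches are 6 semitones apart, with B5 the higher.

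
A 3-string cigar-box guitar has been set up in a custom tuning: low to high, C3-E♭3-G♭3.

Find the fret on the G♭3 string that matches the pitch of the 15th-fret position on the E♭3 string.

12

Fret 15 on E♭3 is MIDI 51 + 15 = 66 (G♭4). On the G♭3 string (open MIDI 54), that pitch is 66 − 54 = fret 12.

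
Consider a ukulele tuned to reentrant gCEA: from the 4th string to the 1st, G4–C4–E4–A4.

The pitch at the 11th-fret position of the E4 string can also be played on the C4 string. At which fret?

E4 at fret 11 is E4 + 11 semitones = D#5.
The open C4 string is 4 semitones below the open E4, so the same pitch on the C4 string lies at fret 11 + 4 = 15.

15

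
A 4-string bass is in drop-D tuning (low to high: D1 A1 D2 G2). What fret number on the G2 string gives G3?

12

G3 is 12 semitones above the open G2 (G–G#–A–A#–…–F–F#–G), so it sits at fret 12.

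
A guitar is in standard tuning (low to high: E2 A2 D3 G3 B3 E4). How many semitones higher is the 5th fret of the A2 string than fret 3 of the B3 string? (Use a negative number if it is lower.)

A2 at fret 5 → D3 (MIDI 50); B3 at fret 3 → D4 (MIDI 62).
50 − 62 = -12, so the two pitches are 12 semitones apart.

-12 semitones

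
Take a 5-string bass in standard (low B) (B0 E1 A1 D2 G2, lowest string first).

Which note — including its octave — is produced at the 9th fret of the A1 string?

F#2

The open A1 string plus 9 semitones: A–A#–B–C–C#–D–D#–E–F–F#.
The walk passes from B into C once, so the octave number goes from 1 to 2.
(Equivalently spelled Gb2.)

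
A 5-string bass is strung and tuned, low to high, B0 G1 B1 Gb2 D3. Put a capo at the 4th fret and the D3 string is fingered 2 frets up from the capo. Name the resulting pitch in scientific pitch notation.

The capo raises the open D3 by 4 semitones to Gb3; fretting 2 more gives D3 + 4 + 2 = D3 + 6 semitones = Ab3.

Ab3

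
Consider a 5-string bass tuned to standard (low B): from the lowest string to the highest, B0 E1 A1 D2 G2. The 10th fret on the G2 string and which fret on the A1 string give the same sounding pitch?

G2 at fret 10 is G2 + 10 semitones = F3.
The open A1 string is 10 semitones below the open G2, so the same pitch on the A1 string lies at fret 10 + 10 = 20.

20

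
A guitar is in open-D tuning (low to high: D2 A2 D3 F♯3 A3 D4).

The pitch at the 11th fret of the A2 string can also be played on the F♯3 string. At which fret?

A2 at fret 11 is A2 + 11 semitones = G♯3.
The open F♯3 string is 9 semitones above the open A2, so the same pitch on the F♯3 string lies at fret 11 − 9 = 2.

2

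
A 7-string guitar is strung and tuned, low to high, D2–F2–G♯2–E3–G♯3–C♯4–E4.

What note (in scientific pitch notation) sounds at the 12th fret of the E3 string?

E4

E3 is MIDI 52. Adding 12 gives 64, which is E4.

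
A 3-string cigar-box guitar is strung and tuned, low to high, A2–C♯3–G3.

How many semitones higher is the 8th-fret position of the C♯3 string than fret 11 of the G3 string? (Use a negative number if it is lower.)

-9 semitones

C♯3 at fret 8 → A3 (MIDI 57); G3 at fret 11 → F♯4 (MIDI 66).
57 − 66 = -9, so the two pitches are 9 semitones apart.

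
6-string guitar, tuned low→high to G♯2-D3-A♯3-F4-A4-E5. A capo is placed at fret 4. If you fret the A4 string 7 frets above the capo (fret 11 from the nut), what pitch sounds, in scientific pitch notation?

The capo raises the open A4 by 4 semitones to C♯5; fretting 7 more gives A4 + 4 + 7 = A4 + 11 semitones = G♯5.
(Also written A♭.)

G♯5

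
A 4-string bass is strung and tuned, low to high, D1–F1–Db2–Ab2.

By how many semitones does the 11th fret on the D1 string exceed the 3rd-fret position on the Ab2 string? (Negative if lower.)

D1 at fret 11 → Db2 (MIDI 37); Ab2 at fret 3 → B2 (MIDI 47).
37 − 47 = -10, so the two pitches are 10 semitones apart.

-10 semitones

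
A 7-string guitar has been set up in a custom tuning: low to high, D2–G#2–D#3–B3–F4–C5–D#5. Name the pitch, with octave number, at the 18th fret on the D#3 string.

A4

D#3 is MIDI 51. Adding 18 gives 69, which is A4.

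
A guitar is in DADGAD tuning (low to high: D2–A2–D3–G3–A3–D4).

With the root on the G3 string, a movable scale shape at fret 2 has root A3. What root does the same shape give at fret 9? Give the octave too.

Moving from fret 2 to fret 9 shifts the root by 7 semitones.
A3 up 7 semitones is E4.

E4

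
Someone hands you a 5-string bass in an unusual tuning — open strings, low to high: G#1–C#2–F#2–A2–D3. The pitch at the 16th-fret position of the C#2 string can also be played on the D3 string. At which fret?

3

C#2 at fret 16 is C#2 + 16 semitones = F3.
The open D3 string is 13 semitones above the open C#2, so the same pitch on the D3 string lies at fret 16 − 13 = 3.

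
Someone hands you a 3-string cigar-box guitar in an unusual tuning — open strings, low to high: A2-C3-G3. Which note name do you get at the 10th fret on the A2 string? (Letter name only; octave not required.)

The open A2 string plus 10 semitones: A–A#–B–C–…–F–F#–G.

G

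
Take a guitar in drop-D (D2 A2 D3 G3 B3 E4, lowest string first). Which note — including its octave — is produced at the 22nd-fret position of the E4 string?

The open E4 string plus 22 semitones: E–F–F#–G–…–C–C#–D.
The walk passes from B into C 2 times, so the octave number goes from 4 to 6.

D6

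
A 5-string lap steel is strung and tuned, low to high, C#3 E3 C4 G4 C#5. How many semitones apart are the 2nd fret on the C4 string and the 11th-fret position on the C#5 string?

22 semitones

C4 at fret 2 → D4 (MIDI 62); C#5 at fret 11 → C6 (MIDI 84).
62 − 84 = -22, so the two pitches are 22 semitones apart, with C6 the higher.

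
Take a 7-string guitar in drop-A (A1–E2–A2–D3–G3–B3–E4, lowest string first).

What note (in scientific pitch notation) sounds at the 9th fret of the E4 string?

C#5

Each fret is one semitone, so E4 + 9 = C#5.
(Equivalently spelled Db5.)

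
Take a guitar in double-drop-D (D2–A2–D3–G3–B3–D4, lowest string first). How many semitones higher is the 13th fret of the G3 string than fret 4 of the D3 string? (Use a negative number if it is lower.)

G3 at fret 13 → G#4 (MIDI 68); D3 at fret 4 → F#3 (MIDI 54).
68 − 54 = 14, so the two pitches are 14 semitones apart.

14 semitones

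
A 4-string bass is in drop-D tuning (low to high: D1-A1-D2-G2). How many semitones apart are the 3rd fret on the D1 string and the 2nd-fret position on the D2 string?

11 semitones

D1 at fret 3 → F1 (MIDI 29); D2 at fret 2 → E2 (MIDI 40).
29 − 40 = -11, so the two pitches are 11 semitones apart, with E2 the higher.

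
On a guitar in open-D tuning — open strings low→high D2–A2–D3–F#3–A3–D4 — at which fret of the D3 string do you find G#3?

G#3 is 6 semitones above the open D3 (D–D#–E–F–F#–G–G#), so it sits at fret 6.

6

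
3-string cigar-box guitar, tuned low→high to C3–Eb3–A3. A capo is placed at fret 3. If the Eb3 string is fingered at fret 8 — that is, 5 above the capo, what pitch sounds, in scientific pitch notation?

The capo raises the open Eb3 by 3 semitones to Gb3; fretting 5 more gives Eb3 + 3 + 5 = Eb3 + 8 semitones = B3.

B3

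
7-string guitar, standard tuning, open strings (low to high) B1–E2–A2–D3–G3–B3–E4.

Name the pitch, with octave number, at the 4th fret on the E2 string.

E2 is MIDI 40. Adding 4 gives 44, which is G#2.
(Equivalently spelled Ab2.)

G#2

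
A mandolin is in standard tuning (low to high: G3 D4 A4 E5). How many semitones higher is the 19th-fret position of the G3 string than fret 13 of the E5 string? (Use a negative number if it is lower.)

-15 semitones

G3 at fret 19 → D5 (MIDI 74); E5 at fret 13 → F6 (MIDI 89).
74 − 89 = -15, so the two pitches are 15 semitones apart.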